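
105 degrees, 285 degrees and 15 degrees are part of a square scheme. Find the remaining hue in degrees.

A square tetradic scheme places four hues every 90°.
The full set through 15° is {15°, 105°, 195°, 285°}.
Given {15°, 105°, 285°}, the missing hue is 195°.

195°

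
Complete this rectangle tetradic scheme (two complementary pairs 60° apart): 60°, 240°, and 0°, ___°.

A rectangular tetradic uses two complementary pairs 60° apart: offsets 0°, 60°, 180°, 240°.
Among {0°, 60°, 240°}, 240° and 60° are a 180° pair.
The remaining hue 0° needs its own complement: 0 + 180 = 180°

180°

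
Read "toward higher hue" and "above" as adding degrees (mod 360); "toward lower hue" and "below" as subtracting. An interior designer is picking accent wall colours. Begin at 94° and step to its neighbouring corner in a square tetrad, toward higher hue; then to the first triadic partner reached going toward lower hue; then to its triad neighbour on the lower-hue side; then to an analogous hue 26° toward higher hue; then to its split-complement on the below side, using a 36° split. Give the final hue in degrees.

94 + 90 = 184°   (square ↑)
184 − 120 = 64°   (triadic ↓)
64 − 120 = -56 → -56 + 360 = 304°   (triadic ↓)
304 + 26 = 330°   (analog 26° ↑)
330 + 144 = 474 → 474 − 360 = 114°   (split-comp 36° ↓)

114°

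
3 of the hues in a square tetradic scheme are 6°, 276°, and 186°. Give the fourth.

A square tetradic scheme places four hues every 90°.
The full set through 6° is {6°, 96°, 186°, 276°}.
Given {6°, 186°, 276°}, the missing hue is 96°.

96°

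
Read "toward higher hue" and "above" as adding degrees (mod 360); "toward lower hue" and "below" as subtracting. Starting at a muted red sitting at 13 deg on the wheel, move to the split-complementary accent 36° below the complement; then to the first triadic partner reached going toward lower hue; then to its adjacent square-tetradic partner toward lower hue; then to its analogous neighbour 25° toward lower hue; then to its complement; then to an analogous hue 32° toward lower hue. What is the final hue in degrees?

+144° (split-comp 36° ↓): 13 + 144 = 157°
−120° (triadic ↓): 157 − 120 = 37°
−90° (square ↓): 37 − 90 = -53 → -53 + 360 = 307°
−25° (analog 25° ↓): 307 − 25 = 282°
+180° (complement): 282 + 180 = 462 → 462 − 360 = 102°
−32° (analog 32° ↓): 102 − 32 = 70°

70°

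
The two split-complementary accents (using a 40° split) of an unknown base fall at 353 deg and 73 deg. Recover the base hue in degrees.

The accents sit 40° either side of the complement, so the complement is their short-arc midpoint on the wheel.
Short-arc midpoint of 353° and 73°: 33°.
Base is 180° from the complement: 33 − 180 = -147 → -147 + 360 = 213°

213°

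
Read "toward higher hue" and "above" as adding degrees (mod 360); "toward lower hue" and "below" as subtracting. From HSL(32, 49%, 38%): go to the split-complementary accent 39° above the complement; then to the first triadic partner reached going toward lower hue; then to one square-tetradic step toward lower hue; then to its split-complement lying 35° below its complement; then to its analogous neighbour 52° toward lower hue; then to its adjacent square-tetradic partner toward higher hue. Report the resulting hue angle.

224°

32 + 219 = 251°   (split-comp 39° ↑)
251 − 120 = 131°   (triadic ↓)
131 − 90 = 41°   (square ↓)
41 + 145 = 186°   (split-comp 35° ↓)
186 − 52 = 134°   (analog 52° ↓)
134 + 90 = 224°   (square ↑)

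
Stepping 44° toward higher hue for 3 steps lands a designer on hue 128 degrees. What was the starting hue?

3 steps of 44° (toward higher hue) give a net shift of +132°.
Start = end − shift: 128 − 132 = -4 → -4 + 360 = 356°

356°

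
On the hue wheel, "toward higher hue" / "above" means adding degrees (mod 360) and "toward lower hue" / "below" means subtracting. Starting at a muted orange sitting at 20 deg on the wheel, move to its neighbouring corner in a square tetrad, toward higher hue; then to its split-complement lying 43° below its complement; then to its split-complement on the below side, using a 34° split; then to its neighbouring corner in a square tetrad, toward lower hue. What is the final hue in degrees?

303°

+90° (square ↑): 20 + 90 = 110°
+137° (split-comp 43° ↓): 110 + 137 = 247°
+146° (split-comp 34° ↓): 247 + 146 = 393 → 393 − 360 = 33°
−90° (square ↓): 33 − 90 = -57 → -57 + 360 = 303°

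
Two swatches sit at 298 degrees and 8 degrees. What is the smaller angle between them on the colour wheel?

70°

|298 − 8| = 290.
The shorter arc is 360 − 290 = 70°.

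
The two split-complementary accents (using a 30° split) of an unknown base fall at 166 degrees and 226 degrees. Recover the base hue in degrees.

The accents sit 30° either side of the complement, so the complement is their short-arc midpoint on the wheel.
Short-arc midpoint of 166° and 226°: 196°.
Base is 180° from the complement: 196 − 180 = 16°

16°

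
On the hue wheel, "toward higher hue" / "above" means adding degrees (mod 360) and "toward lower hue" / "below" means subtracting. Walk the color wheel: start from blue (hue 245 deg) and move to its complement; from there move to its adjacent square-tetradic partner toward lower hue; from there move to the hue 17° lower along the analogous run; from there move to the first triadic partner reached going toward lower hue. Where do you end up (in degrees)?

complement +180°: 245 + 180 = 425 → 425 − 360 = 65°
square ↓ −90°: 65 − 90 = -25 → -25 + 360 = 335°
analog 17° ↓ −17°: 335 − 17 = 318°
triadic ↓ −120°: 318 − 120 = 198°

198°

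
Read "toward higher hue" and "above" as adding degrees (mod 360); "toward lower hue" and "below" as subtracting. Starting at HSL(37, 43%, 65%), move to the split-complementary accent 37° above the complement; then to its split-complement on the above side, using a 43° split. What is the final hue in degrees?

37 + 217 = 254°   (split-comp 37° ↑)
254 + 223 = 477 → 477 − 360 = 117°   (split-comp 43° ↑)

117°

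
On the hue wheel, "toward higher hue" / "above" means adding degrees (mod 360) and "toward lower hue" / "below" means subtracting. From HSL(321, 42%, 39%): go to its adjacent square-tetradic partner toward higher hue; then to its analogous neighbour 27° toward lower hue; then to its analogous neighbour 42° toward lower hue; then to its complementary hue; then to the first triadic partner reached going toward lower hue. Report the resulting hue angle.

42°

square ↑ +90°: 321 + 90 = 411 → 411 − 360 = 51°
analog 27° ↓ −27°: 51 − 27 = 24°
analog 42° ↓ −42°: 24 − 42 = -18 → -18 + 360 = 342°
complement +180°: 342 + 180 = 522 → 522 − 360 = 162°
triadic ↓ −120°: 162 − 120 = 42°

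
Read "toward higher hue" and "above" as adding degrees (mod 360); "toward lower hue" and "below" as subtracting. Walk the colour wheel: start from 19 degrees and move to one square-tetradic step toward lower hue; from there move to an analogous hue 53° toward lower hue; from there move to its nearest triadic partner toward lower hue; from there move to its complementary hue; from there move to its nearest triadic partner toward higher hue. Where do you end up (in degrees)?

56°

−90° (square ↓): 19 − 90 = -71 → -71 + 360 = 289°
−53° (analog 53° ↓): 289 − 53 = 236°
−120° (triadic ↓): 236 − 120 = 116°
+180° (complement): 116 + 180 = 296°
+120° (triadic ↑): 296 + 120 = 416 → 416 − 360 = 56°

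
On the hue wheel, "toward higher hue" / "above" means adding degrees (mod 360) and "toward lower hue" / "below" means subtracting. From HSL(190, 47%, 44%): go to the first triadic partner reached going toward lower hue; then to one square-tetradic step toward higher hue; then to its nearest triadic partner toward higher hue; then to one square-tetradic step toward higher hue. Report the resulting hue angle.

triadic ↓ −120°: 190 − 120 = 70°
square ↑ +90°: 70 + 90 = 160°
triadic ↑ +120°: 160 + 120 = 280°
square ↑ +90°: 280 + 90 = 370 → 370 − 360 = 10°

10°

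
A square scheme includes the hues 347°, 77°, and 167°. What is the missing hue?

A square tetradic scheme places four hues every 90°.
The full set through 77° is {77°, 167°, 257°, 347°}.
Given {77°, 167°, 347°}, the missing hue is 257°.

257°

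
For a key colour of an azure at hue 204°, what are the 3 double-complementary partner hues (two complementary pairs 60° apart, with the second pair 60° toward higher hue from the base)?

264°, 24°, and 84°

A rectangular tetradic uses two complementary pairs 60° apart: offsets 0°, 60°, 180°, 240°.
204 + 60 = 264°
204 + 180 = 384 → 384 − 360 = 24°
204 + 240 = 444 → 444 − 360 = 84°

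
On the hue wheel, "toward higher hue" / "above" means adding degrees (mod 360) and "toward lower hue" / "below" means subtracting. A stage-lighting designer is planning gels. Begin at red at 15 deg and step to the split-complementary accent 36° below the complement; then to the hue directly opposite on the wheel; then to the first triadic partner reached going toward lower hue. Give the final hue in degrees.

split-comp 36° ↓ +144°: 15 + 144 = 159°
complement +180°: 159 + 180 = 339°
triadic ↓ −120°: 339 − 120 = 219°

219°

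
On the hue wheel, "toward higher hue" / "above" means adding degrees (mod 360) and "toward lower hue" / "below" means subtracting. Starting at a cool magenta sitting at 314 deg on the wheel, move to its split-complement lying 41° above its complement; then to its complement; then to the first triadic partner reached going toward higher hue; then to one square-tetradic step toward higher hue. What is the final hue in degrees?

205°

split-comp 41° ↑ +221°: 314 + 221 = 535 → 535 − 360 = 175°
complement +180°: 175 + 180 = 355°
triadic ↑ +120°: 355 + 120 = 475 → 475 − 360 = 115°
square ↑ +90°: 115 + 90 = 205°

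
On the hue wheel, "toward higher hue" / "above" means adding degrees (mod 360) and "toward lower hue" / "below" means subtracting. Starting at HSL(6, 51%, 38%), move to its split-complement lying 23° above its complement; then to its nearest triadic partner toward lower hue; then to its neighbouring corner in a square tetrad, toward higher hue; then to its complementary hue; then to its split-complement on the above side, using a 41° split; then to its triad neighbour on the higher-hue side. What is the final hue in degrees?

340°

split-comp 23° ↑ +203°: 6 + 203 = 209°
triadic ↓ −120°: 209 − 120 = 89°
square ↑ +90°: 89 + 90 = 179°
complement +180°: 179 + 180 = 359°
split-comp 41° ↑ +221°: 359 + 221 = 580 → 580 − 360 = 220°
triadic ↑ +120°: 220 + 120 = 340°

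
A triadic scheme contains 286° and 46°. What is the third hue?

166°

A triad spaces three hues 120° apart.
The full set is {46°, 166°, 286°}.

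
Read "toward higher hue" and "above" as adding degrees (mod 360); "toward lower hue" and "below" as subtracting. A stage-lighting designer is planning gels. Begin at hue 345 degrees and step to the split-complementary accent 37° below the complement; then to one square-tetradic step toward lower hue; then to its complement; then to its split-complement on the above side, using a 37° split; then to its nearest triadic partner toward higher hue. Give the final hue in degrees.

+143° (split-comp 37° ↓): 345 + 143 = 488 → 488 − 360 = 128°
−90° (square ↓): 128 − 90 = 38°
+180° (complement): 38 + 180 = 218°
+217° (split-comp 37° ↑): 218 + 217 = 435 → 435 − 360 = 75°
+120° (triadic ↑): 75 + 120 = 195°

195°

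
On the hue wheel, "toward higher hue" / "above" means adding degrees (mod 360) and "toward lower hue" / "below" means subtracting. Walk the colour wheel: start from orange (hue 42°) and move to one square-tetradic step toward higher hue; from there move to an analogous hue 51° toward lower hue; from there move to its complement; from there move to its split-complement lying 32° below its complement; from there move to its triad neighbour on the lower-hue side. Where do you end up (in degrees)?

289°

square ↑ +90°: 42 + 90 = 132°
analog 51° ↓ −51°: 132 − 51 = 81°
complement +180°: 81 + 180 = 261°
split-comp 32° ↓ +148°: 261 + 148 = 409 → 409 − 360 = 49°
triadic ↓ −120°: 49 − 120 = -71 → -71 + 360 = 289°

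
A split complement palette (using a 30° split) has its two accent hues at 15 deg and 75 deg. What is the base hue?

225°

The accents sit 30° either side of the complement, so the complement is their short-arc midpoint on the wheel.
Short-arc midpoint of 15° and 75°: 45°.
Base is 180° from the complement: 45 − 180 = -135 → -135 + 360 = 225°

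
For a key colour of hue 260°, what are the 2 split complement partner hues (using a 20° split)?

Split-complementary hues sit 20° either side of the complement.
Complement of 260°: 260 + 180 = 440 → 440 − 360 = 80°
80 − 20 = 60°
80 + 20 = 100°

60° and 100°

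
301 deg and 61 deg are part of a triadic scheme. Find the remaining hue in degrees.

181°

A triad places three hues 120° apart.
The full set through 61° is {61°, 181°, 301°}.
Given {61°, 301°}, the missing hue is 181°.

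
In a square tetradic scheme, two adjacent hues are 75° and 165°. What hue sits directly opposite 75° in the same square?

255°

A square tetradic scheme places four hues 90° apart; opposite corners are 180° apart.
75 + 180 = 255°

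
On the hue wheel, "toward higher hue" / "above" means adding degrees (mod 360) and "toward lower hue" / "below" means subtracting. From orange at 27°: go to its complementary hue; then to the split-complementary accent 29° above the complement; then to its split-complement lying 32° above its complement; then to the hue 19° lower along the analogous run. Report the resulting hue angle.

249°

complement +180°: 27 + 180 = 207°
split-comp 29° ↑ +209°: 207 + 209 = 416 → 416 − 360 = 56°
split-comp 32° ↑ +212°: 56 + 212 = 268°
analog 19° ↓ −19°: 268 − 19 = 249°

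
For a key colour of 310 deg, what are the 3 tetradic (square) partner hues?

40°, 130°, and 220°

A square tetradic scheme places four hues every 90°.
310 + 90 = 400 → 400 − 360 = 40°
310 + 180 = 490 → 490 − 360 = 130°
310 + 270 = 580 → 580 − 360 = 220°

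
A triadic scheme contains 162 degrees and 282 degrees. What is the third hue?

A triad spaces three hues 120° apart.
The full set is {42°, 162°, 282°}.

42°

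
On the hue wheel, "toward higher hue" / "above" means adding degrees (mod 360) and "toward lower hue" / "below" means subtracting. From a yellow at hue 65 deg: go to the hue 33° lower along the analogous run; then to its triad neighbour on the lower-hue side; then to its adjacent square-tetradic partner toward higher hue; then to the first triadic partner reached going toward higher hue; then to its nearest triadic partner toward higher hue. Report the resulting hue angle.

65 − 33 = 32°   (analog 33° ↓)
32 − 120 = -88 → -88 + 360 = 272°   (triadic ↓)
272 + 90 = 362 → 362 − 360 = 2°   (square ↑)
2 + 120 = 122°   (triadic ↑)
122 + 120 = 242°   (triadic ↑)

242°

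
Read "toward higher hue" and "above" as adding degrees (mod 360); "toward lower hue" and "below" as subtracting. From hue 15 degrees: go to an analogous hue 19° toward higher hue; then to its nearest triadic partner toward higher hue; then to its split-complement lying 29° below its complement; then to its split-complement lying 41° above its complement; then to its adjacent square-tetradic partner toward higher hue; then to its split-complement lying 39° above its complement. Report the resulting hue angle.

115°

15 + 19 = 34°   (analog 19° ↑)
34 + 120 = 154°   (triadic ↑)
154 + 151 = 305°   (split-comp 29° ↓)
305 + 221 = 526 → 526 − 360 = 166°   (split-comp 41° ↑)
166 + 90 = 256°   (square ↑)
256 + 219 = 475 → 475 − 360 = 115°   (split-comp 39° ↑)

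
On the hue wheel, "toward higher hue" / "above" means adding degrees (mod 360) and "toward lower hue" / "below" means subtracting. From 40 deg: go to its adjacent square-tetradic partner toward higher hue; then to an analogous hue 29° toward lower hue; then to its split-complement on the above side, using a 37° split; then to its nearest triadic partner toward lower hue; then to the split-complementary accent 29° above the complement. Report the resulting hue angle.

+90° (square ↑): 40 + 90 = 130°
−29° (analog 29° ↓): 130 − 29 = 101°
+217° (split-comp 37° ↑): 101 + 217 = 318°
−120° (triadic ↓): 318 − 120 = 198°
+209° (split-comp 29° ↑): 198 + 209 = 407 → 407 − 360 = 47°

47°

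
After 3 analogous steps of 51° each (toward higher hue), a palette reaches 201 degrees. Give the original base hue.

3 steps of 51° (toward higher hue) give a net shift of +153°.
Start = end − shift: 201 − 153 = 48°

48°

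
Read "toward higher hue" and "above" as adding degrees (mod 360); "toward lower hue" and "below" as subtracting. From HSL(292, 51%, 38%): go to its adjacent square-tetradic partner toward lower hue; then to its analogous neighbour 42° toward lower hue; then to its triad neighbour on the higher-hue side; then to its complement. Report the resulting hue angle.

square ↓ −90°: 292 − 90 = 202°
analog 42° ↓ −42°: 202 − 42 = 160°
triadic ↑ +120°: 160 + 120 = 280°
complement +180°: 280 + 180 = 460 → 460 − 360 = 100°

100°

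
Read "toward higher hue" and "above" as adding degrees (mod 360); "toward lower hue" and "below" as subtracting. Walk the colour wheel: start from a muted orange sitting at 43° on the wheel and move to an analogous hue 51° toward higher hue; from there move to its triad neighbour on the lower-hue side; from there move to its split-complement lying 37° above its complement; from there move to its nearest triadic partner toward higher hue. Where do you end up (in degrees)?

+51° (analog 51° ↑): 43 + 51 = 94°
−120° (triadic ↓): 94 − 120 = -26 → -26 + 360 = 334°
+217° (split-comp 37° ↑): 334 + 217 = 551 → 551 − 360 = 191°
+120° (triadic ↑): 191 + 120 = 311°

311°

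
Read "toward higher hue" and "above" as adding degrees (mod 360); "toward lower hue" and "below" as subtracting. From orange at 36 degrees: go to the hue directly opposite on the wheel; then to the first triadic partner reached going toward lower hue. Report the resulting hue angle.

96°

complement +180°: 36 + 180 = 216°
triadic ↓ −120°: 216 − 120 = 96°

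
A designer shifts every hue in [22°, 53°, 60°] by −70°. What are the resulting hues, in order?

312°, 343°, 350°

22 − 70 = -48 → -48 + 360 = 312°
53 − 70 = -17 → -17 + 360 = 343°
60 − 70 = -10 → -10 + 360 = 350°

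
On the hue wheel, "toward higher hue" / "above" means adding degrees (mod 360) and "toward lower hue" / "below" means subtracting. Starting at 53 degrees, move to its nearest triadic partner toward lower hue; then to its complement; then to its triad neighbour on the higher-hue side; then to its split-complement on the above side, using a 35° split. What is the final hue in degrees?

88°

53 − 120 = -67 → -67 + 360 = 293°   (triadic ↓)
293 + 180 = 473 → 473 − 360 = 113°   (complement)
113 + 120 = 233°   (triadic ↑)
233 + 215 = 448 → 448 − 360 = 88°   (split-comp 35° ↑)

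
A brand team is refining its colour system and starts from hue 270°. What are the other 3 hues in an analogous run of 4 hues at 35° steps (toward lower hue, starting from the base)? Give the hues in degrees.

235°, 200°, and 165°

270 − 35 = 235°
270 − 70 = 200°
270 − 105 = 165°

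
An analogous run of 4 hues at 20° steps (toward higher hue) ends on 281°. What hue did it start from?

221°

3 steps of 20° (toward higher hue) give a net shift of +60°.
Start = end − shift: 281 − 60 = 221°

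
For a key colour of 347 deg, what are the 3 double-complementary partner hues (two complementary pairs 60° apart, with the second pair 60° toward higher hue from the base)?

A rectangular tetradic uses two complementary pairs 60° apart: offsets 0°, 60°, 180°, 240°.
347 + 60 = 407 → 407 − 360 = 47°
347 + 180 = 527 → 527 − 360 = 167°
347 + 240 = 587 → 587 − 360 = 227°

47°, 167° and 227°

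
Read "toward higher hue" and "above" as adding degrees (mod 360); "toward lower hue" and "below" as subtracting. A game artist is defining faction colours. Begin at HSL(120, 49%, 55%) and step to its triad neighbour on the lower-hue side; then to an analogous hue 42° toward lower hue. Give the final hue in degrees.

triadic ↓ −120°: 120 − 120 = 0°
analog 42° ↓ −42°: 0 − 42 = -42 → -42 + 360 = 318°

318°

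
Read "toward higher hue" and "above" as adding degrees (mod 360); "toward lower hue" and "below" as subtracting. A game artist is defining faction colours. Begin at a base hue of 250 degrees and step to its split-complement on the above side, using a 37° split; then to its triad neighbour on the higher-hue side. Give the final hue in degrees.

+217° (split-comp 37° ↑): 250 + 217 = 467 → 467 − 360 = 107°
+120° (triadic ↑): 107 + 120 = 227°

227°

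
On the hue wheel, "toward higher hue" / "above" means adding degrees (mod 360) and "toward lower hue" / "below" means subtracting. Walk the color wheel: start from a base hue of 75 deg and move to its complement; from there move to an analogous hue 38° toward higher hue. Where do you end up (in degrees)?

complement +180°: 75 + 180 = 255°
analog 38° ↑ +38°: 255 + 38 = 293°

293°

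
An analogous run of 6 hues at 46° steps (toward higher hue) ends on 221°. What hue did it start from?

5 steps of 46° (toward higher hue) give a net shift of +230°.
Start = end − shift: 221 − 230 = -9 → -9 + 360 = 351°

351°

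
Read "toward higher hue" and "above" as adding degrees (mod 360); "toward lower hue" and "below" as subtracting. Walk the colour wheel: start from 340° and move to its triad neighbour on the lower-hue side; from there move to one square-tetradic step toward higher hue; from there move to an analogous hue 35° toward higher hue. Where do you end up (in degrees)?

−120° (triadic ↓): 340 − 120 = 220°
+90° (square ↑): 220 + 90 = 310°
+35° (analog 35° ↑): 310 + 35 = 345°

345°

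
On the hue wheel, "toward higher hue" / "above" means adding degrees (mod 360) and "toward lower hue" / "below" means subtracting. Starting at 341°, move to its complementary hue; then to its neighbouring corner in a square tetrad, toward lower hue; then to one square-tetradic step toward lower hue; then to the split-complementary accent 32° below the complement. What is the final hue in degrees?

complement +180°: 341 + 180 = 521 → 521 − 360 = 161°
square ↓ −90°: 161 − 90 = 71°
square ↓ −90°: 71 − 90 = -19 → -19 + 360 = 341°
split-comp 32° ↓ +148°: 341 + 148 = 489 → 489 − 360 = 129°

129°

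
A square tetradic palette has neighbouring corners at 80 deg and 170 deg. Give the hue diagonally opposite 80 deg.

A square tetradic scheme places four hues 90° apart; opposite corners are 180° apart.
80 + 180 = 260°

260°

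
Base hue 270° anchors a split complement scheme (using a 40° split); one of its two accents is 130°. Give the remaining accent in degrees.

Split-complementary hues sit 40° either side of the complement.
Complement of the base 270°: 270 + 180 = 450 → 450 − 360 = 90°
The given accent 130° is 40° one side of 90°; the other accent sits 40° the other side: 90 − 40 = 50°

50°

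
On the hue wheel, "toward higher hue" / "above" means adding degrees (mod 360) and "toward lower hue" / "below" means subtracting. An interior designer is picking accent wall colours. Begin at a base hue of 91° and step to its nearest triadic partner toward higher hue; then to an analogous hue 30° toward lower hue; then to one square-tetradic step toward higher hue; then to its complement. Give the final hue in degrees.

91°

triadic ↑ +120°: 91 + 120 = 211°
analog 30° ↓ −30°: 211 − 30 = 181°
square ↑ +90°: 181 + 90 = 271°
complement +180°: 271 + 180 = 451 → 451 − 360 = 91°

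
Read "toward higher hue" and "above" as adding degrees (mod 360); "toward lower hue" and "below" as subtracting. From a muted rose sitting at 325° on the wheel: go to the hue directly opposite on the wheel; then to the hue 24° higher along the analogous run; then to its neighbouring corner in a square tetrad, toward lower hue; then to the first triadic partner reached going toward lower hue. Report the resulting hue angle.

319°

+180° (complement): 325 + 180 = 505 → 505 − 360 = 145°
+24° (analog 24° ↑): 145 + 24 = 169°
−90° (square ↓): 169 − 90 = 79°
−120° (triadic ↓): 79 − 120 = -41 → -41 + 360 = 319°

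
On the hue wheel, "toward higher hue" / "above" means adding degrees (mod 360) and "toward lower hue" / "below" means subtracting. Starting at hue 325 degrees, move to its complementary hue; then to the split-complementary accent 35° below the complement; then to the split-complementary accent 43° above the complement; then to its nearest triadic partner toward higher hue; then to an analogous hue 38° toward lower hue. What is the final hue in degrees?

complement +180°: 325 + 180 = 505 → 505 − 360 = 145°
split-comp 35° ↓ +145°: 145 + 145 = 290°
split-comp 43° ↑ +223°: 290 + 223 = 513 → 513 − 360 = 153°
triadic ↑ +120°: 153 + 120 = 273°
analog 38° ↓ −38°: 273 − 38 = 235°

235°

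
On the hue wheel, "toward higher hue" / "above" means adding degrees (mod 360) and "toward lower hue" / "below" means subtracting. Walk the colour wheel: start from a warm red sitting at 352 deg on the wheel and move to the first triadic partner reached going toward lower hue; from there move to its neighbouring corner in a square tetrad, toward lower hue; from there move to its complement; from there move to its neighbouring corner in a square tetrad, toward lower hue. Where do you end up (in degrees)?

triadic ↓ −120°: 352 − 120 = 232°
square ↓ −90°: 232 − 90 = 142°
complement +180°: 142 + 180 = 322°
square ↓ −90°: 322 − 90 = 232°

232°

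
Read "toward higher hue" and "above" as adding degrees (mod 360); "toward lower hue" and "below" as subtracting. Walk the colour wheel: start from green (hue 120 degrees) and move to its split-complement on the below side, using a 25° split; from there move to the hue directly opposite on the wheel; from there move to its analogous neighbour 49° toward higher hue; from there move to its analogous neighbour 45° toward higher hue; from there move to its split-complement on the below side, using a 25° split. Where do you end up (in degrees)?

split-comp 25° ↓ +155°: 120 + 155 = 275°
complement +180°: 275 + 180 = 455 → 455 − 360 = 95°
analog 49° ↑ +49°: 95 + 49 = 144°
analog 45° ↑ +45°: 144 + 45 = 189°
split-comp 25° ↓ +155°: 189 + 155 = 344°

344°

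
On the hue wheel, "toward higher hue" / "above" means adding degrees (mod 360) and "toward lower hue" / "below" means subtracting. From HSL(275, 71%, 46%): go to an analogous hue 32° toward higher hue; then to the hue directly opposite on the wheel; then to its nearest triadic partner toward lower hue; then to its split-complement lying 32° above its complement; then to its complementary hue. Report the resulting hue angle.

275 + 32 = 307°   (analog 32° ↑)
307 + 180 = 487 → 487 − 360 = 127°   (complement)
127 − 120 = 7°   (triadic ↓)
7 + 212 = 219°   (split-comp 32° ↑)
219 + 180 = 399 → 399 − 360 = 39°   (complement)

39°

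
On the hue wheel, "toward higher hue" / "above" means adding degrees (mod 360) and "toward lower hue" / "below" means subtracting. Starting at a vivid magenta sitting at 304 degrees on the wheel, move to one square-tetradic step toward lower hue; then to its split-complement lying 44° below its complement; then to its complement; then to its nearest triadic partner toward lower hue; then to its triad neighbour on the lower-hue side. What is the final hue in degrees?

290°

square ↓ −90°: 304 − 90 = 214°
split-comp 44° ↓ +136°: 214 + 136 = 350°
complement +180°: 350 + 180 = 530 → 530 − 360 = 170°
triadic ↓ −120°: 170 − 120 = 50°
triadic ↓ −120°: 50 − 120 = -70 → -70 + 360 = 290°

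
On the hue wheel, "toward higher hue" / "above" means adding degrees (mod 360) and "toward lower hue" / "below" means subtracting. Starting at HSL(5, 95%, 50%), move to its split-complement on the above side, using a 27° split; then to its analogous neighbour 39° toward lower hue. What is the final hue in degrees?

+207° (split-comp 27° ↑): 5 + 207 = 212°
−39° (analog 39° ↓): 212 − 39 = 173°

173°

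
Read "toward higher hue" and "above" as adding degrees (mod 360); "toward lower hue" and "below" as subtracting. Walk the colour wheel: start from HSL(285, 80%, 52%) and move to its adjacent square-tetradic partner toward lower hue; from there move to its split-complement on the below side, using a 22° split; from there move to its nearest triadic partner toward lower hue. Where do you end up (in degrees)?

233°

285 − 90 = 195°   (square ↓)
195 + 158 = 353°   (split-comp 22° ↓)
353 − 120 = 233°   (triadic ↓)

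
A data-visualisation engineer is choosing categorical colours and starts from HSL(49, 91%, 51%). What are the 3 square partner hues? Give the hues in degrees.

139°, 229° and 319°

A square tetradic scheme places four hues every 90°.
49 + 90 = 139°
49 + 180 = 229°
49 + 270 = 319°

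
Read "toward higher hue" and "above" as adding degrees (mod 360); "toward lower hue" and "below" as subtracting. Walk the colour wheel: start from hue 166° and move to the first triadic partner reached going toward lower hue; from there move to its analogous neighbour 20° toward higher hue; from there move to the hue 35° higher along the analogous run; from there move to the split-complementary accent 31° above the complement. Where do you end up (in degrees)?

−120° (triadic ↓): 166 − 120 = 46°
+20° (analog 20° ↑): 46 + 20 = 66°
+35° (analog 35° ↑): 66 + 35 = 101°
+211° (split-comp 31° ↑): 101 + 211 = 312°

312°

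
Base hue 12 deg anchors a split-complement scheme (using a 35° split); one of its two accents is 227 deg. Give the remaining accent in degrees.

157°

Split-complementary hues sit 35° either side of the complement.
Complement of the base 12°: 12 + 180 = 192°
The given accent 227° is 35° one side of 192°; the other accent sits 35° the other side: 192 − 35 = 157°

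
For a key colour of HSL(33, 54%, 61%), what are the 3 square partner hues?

A square tetradic scheme places four hues every 90°.
33 + 90 = 123°
33 + 180 = 213°
33 + 270 = 303°

123°, 213° and 303°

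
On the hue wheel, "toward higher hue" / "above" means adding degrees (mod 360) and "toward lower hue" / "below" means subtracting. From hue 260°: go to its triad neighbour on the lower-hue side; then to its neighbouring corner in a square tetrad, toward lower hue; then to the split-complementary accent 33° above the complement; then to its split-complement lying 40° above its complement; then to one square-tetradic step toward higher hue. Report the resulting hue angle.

−120° (triadic ↓): 260 − 120 = 140°
−90° (square ↓): 140 − 90 = 50°
+213° (split-comp 33° ↑): 50 + 213 = 263°
+220° (split-comp 40° ↑): 263 + 220 = 483 → 483 − 360 = 123°
+90° (square ↑): 123 + 90 = 213°

213°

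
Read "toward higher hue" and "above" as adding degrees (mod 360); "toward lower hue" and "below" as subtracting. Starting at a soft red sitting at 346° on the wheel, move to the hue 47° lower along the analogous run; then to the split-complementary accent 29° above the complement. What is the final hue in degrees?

148°

−47° (analog 47° ↓): 346 − 47 = 299°
+209° (split-comp 29° ↑): 299 + 209 = 508 → 508 − 360 = 148°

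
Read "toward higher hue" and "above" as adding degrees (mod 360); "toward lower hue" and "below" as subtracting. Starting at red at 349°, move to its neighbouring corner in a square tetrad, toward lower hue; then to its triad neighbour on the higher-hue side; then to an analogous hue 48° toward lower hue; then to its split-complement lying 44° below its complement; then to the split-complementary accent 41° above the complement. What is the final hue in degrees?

328°

square ↓ −90°: 349 − 90 = 259°
triadic ↑ +120°: 259 + 120 = 379 → 379 − 360 = 19°
analog 48° ↓ −48°: 19 − 48 = -29 → -29 + 360 = 331°
split-comp 44° ↓ +136°: 331 + 136 = 467 → 467 − 360 = 107°
split-comp 41° ↑ +221°: 107 + 221 = 328°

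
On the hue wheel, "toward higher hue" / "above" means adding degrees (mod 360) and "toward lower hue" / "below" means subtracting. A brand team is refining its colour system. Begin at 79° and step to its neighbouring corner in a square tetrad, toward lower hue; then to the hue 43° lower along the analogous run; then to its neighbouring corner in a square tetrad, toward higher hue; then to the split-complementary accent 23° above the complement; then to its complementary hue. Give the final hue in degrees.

59°

−90° (square ↓): 79 − 90 = -11 → -11 + 360 = 349°
−43° (analog 43° ↓): 349 − 43 = 306°
+90° (square ↑): 306 + 90 = 396 → 396 − 360 = 36°
+203° (split-comp 23° ↑): 36 + 203 = 239°
+180° (complement): 239 + 180 = 419 → 419 − 360 = 59°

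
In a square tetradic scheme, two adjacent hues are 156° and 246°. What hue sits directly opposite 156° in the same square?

336°

A square tetradic scheme places four hues 90° apart; opposite corners are 180° apart.
156 + 180 = 336°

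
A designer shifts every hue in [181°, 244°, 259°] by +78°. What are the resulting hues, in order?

259°, 322°, 337°

181 + 78 = 259°
244 + 78 = 322°
259 + 78 = 337°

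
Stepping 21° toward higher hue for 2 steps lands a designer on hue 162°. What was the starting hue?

2 steps of 21° (toward higher hue) give a net shift of +42°.
Start = end − shift: 162 − 42 = 120°

120°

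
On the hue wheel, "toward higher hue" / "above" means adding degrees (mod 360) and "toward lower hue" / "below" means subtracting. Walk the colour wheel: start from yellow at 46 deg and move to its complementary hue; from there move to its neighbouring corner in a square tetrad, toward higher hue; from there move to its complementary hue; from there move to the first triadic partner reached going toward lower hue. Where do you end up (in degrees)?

+180° (complement): 46 + 180 = 226°
+90° (square ↑): 226 + 90 = 316°
+180° (complement): 316 + 180 = 496 → 496 − 360 = 136°
−120° (triadic ↓): 136 − 120 = 16°

16°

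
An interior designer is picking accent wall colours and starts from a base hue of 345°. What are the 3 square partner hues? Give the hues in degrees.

75°, 165°, and 255°

A square tetradic scheme places four hues every 90°.
345 + 90 = 435 → 435 − 360 = 75°
345 + 180 = 525 → 525 − 360 = 165°
345 + 270 = 615 → 615 − 360 = 255°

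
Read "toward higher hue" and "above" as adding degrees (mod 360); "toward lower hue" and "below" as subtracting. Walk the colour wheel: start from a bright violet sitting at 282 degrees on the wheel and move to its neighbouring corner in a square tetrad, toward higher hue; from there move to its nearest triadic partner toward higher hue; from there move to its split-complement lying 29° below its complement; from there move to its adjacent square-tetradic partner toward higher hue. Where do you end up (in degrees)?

square ↑ +90°: 282 + 90 = 372 → 372 − 360 = 12°
triadic ↑ +120°: 12 + 120 = 132°
split-comp 29° ↓ +151°: 132 + 151 = 283°
square ↑ +90°: 283 + 90 = 373 → 373 − 360 = 13°

13°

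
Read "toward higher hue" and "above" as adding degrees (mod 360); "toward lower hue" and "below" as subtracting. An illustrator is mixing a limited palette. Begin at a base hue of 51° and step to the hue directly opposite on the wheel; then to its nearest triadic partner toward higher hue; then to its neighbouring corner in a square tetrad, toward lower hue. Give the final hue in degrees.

+180° (complement): 51 + 180 = 231°
+120° (triadic ↑): 231 + 120 = 351°
−90° (square ↓): 351 − 90 = 261°

261°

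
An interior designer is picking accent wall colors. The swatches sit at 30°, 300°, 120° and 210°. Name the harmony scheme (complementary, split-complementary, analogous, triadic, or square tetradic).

Sort the hues: 30°, 120°, 210°, 300°.
Successive gaps around the wheel: 90°, 90°, 90°, 90°.
Four hues every 90° form a square tetradic scheme.

square tetradic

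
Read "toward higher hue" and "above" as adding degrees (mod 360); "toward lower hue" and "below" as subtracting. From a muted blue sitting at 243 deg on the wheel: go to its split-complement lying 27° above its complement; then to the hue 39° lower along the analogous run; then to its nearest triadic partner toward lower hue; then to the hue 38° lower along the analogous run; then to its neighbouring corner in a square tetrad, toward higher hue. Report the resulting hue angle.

243 + 207 = 450 → 450 − 360 = 90°   (split-comp 27° ↑)
90 − 39 = 51°   (analog 39° ↓)
51 − 120 = -69 → -69 + 360 = 291°   (triadic ↓)
291 − 38 = 253°   (analog 38° ↓)
253 + 90 = 343°   (square ↑)

343°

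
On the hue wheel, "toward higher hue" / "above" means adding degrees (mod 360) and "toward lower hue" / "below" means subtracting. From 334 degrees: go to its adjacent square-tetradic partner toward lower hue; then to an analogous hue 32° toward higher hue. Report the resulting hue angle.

276°

334 − 90 = 244°   (square ↓)
244 + 32 = 276°   (analog 32° ↑)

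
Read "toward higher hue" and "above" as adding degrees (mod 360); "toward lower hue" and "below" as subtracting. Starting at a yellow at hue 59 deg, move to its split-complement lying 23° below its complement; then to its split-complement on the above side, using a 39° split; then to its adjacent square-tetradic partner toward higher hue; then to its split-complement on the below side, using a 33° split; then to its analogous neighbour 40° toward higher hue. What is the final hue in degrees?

352°

split-comp 23° ↓ +157°: 59 + 157 = 216°
split-comp 39° ↑ +219°: 216 + 219 = 435 → 435 − 360 = 75°
square ↑ +90°: 75 + 90 = 165°
split-comp 33° ↓ +147°: 165 + 147 = 312°
analog 40° ↑ +40°: 312 + 40 = 352°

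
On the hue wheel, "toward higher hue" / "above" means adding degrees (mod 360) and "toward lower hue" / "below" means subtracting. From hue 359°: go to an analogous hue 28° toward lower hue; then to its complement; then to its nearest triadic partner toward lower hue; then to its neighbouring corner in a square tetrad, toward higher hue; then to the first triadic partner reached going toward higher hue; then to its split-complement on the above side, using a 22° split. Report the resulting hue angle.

83°

−28° (analog 28° ↓): 359 − 28 = 331°
+180° (complement): 331 + 180 = 511 → 511 − 360 = 151°
−120° (triadic ↓): 151 − 120 = 31°
+90° (square ↑): 31 + 90 = 121°
+120° (triadic ↑): 121 + 120 = 241°
+202° (split-comp 22° ↑): 241 + 202 = 443 → 443 − 360 = 83°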